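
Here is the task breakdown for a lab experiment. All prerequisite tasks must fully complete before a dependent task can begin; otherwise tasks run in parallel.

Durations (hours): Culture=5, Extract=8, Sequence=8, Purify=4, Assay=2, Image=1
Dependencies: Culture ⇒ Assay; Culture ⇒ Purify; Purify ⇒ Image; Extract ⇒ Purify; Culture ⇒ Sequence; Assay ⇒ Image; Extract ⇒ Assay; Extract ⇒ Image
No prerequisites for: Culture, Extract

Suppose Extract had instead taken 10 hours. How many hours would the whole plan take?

15

The binding path is Extract→Purify→Image = 8+4+1 = 13; finish at 13 hours.
Extract is on the critical path; changing it to 10 makes that path 15 hours.
No other chain overtakes it, so the finish is 15 hours.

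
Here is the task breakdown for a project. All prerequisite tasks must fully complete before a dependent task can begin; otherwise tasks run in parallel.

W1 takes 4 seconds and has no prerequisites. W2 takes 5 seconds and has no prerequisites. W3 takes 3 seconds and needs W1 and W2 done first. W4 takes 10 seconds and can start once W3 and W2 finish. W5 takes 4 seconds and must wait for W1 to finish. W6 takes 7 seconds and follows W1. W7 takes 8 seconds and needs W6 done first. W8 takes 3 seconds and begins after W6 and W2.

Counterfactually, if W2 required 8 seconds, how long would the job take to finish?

Baseline: W1→W6→W7 = 4+7+8 = 19 → 19 seconds.
W2 has 1 second of float (longest path through it is 18).
New critical path: W2→W3→W4 = 8+3+10 = 21 ⇒ 21 seconds.

21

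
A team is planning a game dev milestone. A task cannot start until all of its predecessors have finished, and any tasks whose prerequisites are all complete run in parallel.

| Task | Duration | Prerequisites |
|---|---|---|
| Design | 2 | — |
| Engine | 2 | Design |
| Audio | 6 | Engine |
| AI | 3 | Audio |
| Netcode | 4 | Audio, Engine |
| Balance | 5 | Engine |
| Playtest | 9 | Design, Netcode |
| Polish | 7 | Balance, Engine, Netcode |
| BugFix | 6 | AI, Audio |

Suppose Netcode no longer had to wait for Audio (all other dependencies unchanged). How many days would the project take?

With the dependency in place, Design→Engine→Audio→Netcode→Playtest = 2+2+6+4+9 = 23 sets the finish at 23 days.
Without Audio→Netcode, Netcode's earliest start moves from 10 to 4.
New critical path: Design→Engine→Audio→AI→BugFix = 2+2+6+3+6 = 19 ⇒ 19 days.

19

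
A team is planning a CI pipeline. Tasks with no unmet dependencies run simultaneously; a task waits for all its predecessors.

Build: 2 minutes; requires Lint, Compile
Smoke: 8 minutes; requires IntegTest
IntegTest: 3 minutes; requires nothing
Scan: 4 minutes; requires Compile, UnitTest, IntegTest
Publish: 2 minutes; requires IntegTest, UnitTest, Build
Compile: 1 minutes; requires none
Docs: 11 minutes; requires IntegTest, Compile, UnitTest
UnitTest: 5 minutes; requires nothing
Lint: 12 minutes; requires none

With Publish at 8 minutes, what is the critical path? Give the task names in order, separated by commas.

The binding path is Lint→Build→Publish = 12+2+2 = 16; finish at 16 minutes.
Since Publish is critical, the +6 change carries straight to that chain (now 22 minutes).
That remains the longest chain; total 22 minutes.

Lint, Build, Publish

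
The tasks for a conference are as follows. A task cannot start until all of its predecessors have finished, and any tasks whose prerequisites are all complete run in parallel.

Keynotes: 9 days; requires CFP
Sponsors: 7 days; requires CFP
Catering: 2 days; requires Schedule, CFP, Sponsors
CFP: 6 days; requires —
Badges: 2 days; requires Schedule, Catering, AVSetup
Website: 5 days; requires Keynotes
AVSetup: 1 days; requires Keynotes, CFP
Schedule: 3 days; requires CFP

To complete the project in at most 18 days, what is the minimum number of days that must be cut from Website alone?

Current finish: 20 days; target: 18.
Website is on every critical path, so each day cut from Website cuts the finish by one (this holds down to a finish of 18).
Need 20 − 18 = 2 days off Website → Website becomes 3 days, finish becomes 18.

2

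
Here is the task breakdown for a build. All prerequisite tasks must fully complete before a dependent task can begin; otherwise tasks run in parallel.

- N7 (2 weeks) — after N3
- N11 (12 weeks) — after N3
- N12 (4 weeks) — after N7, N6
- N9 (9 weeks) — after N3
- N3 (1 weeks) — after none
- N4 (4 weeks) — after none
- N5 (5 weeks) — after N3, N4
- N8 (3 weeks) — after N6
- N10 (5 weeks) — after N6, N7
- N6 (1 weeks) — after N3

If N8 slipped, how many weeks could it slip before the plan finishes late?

Critical path: N3→N11 = 1+12 = 13, so the finish is 13 weeks.
N8 finishes as early as 5 and must finish by 13.
So N8 can slip 13 − 5 = 8 weeks.

8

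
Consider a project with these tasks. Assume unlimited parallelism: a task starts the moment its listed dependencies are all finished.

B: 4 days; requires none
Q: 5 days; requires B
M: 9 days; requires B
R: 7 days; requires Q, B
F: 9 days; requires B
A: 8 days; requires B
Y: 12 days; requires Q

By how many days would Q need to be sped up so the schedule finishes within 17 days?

4

Current finish: 21 days; target: 17.
Q is on every critical path, so each day cut from Q cuts the finish by one (this holds down to a finish of 17).
Need 21 − 17 = 4 days off Q → Q becomes 1 day, finish becomes 17.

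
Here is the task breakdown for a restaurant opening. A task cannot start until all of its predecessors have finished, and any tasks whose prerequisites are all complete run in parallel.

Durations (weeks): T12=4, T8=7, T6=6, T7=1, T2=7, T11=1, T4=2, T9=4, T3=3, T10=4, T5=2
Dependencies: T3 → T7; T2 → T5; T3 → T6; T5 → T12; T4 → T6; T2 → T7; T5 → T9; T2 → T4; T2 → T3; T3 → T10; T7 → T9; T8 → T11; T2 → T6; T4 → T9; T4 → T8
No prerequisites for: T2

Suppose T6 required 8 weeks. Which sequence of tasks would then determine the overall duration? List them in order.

As given, the longest chain is T2→T4→T8→T11 = 7+2+7+1 = 17, so the finish is 17 weeks.
The longest path through T6 is only 16 weeks, so T6 has float 1.
New critical path: T2→T3→T6 = 7+3+8 = 18 ⇒ 18 weeks.

T2, T3, T6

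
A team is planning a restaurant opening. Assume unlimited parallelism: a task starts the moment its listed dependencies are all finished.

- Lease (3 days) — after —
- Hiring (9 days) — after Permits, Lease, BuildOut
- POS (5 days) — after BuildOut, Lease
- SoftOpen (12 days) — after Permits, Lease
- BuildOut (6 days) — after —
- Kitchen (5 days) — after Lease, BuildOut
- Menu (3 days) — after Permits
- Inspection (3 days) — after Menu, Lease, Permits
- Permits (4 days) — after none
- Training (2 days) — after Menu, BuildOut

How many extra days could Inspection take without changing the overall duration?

6

Permits→SoftOpen = 4+12 = 16 sets the makespan at 16 days.
Inspection finishes as early as 10 and must finish by 16.
So Inspection can slip 16 − 10 = 6 days.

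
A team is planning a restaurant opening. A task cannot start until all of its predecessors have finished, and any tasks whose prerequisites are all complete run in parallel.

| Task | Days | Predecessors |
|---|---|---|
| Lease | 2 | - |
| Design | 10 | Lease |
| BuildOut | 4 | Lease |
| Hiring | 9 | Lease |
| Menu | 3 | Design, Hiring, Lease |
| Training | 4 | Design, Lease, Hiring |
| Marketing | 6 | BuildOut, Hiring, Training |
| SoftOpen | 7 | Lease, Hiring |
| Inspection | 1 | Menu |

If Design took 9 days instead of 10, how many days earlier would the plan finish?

Critical path before the change: Lease→Design→Training→Marketing = 2+10+4+6 = 22 giving 22 days.
Design is on the critical path; changing it to 9 makes that path 21 days.
The critical path is still Lease→Design→Training→Marketing; finish is now 21 days.
Change in finish: 21 − 22 = -1 days.

1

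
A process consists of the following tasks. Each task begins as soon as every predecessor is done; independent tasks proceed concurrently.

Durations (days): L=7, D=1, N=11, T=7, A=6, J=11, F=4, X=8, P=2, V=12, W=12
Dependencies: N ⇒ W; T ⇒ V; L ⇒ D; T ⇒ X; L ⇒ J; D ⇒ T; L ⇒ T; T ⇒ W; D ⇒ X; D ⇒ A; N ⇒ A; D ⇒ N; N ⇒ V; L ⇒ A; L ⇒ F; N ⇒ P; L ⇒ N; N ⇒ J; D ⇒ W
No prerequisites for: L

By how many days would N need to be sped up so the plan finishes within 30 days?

Current finish: 31 days; target: 30.
N is on every critical path, so each day cut from N cuts the finish by one (this holds down to a finish of 27).
Need 31 − 30 = 1 day off N → N becomes 10 days, finish becomes 30.

1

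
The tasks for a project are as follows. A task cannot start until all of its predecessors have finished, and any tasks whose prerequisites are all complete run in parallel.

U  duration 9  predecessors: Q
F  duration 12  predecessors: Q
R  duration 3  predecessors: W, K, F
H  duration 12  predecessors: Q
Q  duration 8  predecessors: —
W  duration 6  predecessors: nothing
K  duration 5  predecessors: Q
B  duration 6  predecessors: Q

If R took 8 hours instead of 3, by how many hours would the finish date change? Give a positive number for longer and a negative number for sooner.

5

Critical path before the change: Q→F→R = 8+12+3 = 23 giving 23 hours.
Since R is critical, the +5 change carries straight to that chain (now 28 hours).
The critical path is still Q→F→R; finish is now 28 hours.
Change in finish: 28 − 23 = +5 hours.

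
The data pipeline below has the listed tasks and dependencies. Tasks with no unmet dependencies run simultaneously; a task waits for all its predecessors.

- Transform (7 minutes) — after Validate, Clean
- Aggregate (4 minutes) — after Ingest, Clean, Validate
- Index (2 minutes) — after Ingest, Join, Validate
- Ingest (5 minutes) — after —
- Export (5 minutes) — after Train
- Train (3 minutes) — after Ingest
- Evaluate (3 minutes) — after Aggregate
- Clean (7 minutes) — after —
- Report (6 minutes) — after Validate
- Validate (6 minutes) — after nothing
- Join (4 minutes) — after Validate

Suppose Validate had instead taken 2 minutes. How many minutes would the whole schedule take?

14

The binding path is Clean→Transform = 7+7 = 14; finish at 14 minutes.
The longest path through Validate is only 13 minutes, so Validate has float 1.
That remains the longest chain; total 14 minutes.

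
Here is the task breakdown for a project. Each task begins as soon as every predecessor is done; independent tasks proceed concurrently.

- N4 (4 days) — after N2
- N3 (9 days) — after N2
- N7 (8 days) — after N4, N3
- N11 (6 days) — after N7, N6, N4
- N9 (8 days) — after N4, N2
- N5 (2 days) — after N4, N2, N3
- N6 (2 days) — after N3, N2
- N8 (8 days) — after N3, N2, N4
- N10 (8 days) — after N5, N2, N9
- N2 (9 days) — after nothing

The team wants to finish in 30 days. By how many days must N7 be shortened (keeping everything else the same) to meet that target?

2

Current finish: 32 days; target: 30.
N7 is on every critical path, so each day cut from N7 cuts the finish by one (this holds down to a finish of 29).
Need 32 − 30 = 2 days off N7 → N7 becomes 6 days, finish becomes 30.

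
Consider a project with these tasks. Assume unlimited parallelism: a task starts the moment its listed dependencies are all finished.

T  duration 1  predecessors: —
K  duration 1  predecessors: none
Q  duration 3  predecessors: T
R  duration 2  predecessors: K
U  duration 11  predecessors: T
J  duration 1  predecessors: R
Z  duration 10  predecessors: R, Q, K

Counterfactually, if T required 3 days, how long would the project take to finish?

16

The binding path is T→Q→Z = 1+3+10 = 14; finish at 14 days.
T is on the critical path; changing it to 3 makes that path 16 days.
That remains the longest chain; total 16 days.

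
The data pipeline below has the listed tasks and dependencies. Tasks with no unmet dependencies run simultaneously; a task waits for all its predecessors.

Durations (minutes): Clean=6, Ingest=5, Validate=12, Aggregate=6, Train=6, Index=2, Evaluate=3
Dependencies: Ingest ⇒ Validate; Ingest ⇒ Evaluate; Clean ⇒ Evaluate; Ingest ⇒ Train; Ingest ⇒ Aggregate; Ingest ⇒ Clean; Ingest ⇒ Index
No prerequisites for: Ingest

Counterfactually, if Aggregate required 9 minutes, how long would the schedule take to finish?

17

Actual critical path: Ingest→Validate = 5+12 = 17 ⇒ 17 minutes.
The longest path through Aggregate is only 11 minutes, so Aggregate has float 6.
No other chain overtakes it, so the finish is 17 minutes.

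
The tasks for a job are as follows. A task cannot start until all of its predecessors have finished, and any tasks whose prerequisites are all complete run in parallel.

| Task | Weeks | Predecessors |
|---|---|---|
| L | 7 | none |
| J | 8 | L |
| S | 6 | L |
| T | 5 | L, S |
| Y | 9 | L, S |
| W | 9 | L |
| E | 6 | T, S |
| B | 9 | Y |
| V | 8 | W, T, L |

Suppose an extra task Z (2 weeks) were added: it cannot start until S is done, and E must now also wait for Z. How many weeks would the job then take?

Originally the job takes 31 weeks.
With Z inserted, E now waits for max(T, S, Z).
New critical path: L→S→Y→B = 7+6+9+9 = 31 ⇒ 31 weeks.

31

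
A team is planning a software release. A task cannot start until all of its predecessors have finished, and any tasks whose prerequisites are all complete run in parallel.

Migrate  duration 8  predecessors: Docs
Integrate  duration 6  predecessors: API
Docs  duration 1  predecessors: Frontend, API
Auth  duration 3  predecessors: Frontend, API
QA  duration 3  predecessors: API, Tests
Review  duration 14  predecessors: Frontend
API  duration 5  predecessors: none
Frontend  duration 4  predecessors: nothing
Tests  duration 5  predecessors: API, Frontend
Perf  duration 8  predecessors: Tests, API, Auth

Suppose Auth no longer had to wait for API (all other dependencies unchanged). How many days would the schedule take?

Before: longest chain Frontend→Review = 4+14 = 18, finish 18.
Without API→Auth, Auth's earliest start moves from 5 to 4.
The longest chain is now Frontend→Review = 4+14 = 18, so the schedule takes 18 days.

18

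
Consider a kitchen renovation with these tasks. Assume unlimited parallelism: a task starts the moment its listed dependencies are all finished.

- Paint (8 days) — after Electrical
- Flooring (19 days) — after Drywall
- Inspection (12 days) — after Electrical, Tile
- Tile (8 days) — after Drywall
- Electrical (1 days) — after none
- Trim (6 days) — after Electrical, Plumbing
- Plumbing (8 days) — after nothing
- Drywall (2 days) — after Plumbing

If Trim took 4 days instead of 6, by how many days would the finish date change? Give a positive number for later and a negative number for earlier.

As given, the longest chain is Plumbing→Drywall→Tile→Inspection = 8+2+8+12 = 30, so the finish is 30 days.
The longest path through Trim is only 14 days, so Trim has float 16.
No other chain overtakes it, so the finish is 30 days.
Change in finish: 30 − 30 = +0 days.

0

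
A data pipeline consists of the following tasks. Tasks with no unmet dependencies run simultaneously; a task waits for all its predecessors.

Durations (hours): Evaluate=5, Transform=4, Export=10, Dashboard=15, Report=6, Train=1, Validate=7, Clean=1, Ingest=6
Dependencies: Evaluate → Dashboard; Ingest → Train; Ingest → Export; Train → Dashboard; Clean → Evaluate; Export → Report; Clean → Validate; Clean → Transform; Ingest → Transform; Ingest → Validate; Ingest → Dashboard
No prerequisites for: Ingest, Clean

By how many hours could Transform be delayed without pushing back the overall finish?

Ingest→Train→Dashboard = 6+1+15 = 22 sets the makespan at 22 hours.
Longest path through Transform: 10 hours (earliest finish 10, latest finish 22).
So Transform can slip 22 − 10 = 12 hours.

12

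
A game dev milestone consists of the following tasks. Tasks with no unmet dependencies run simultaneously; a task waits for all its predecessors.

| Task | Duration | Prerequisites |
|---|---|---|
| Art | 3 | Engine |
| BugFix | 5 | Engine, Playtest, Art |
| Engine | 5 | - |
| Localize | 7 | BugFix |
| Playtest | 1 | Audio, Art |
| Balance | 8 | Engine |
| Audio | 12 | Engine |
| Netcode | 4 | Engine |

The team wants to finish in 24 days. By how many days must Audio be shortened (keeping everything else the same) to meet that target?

Current finish: 30 days; target: 24.
Audio is on every critical path, so each day cut from Audio cuts the finish by one (this holds down to a finish of 21).
Need 30 − 24 = 6 days off Audio → Audio becomes 6 days, finish becomes 24.

6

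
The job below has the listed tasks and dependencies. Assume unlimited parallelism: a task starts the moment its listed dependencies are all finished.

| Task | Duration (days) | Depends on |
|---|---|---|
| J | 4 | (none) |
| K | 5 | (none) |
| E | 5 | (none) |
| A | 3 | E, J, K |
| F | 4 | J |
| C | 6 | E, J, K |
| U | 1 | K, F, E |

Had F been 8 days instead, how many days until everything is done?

The binding path is K→C = 5+6 = 11; finish at 11 days.
The longest path through F is only 9 days, so F has float 2.
New critical path: J→F→U = 4+8+1 = 13 ⇒ 13 days.

13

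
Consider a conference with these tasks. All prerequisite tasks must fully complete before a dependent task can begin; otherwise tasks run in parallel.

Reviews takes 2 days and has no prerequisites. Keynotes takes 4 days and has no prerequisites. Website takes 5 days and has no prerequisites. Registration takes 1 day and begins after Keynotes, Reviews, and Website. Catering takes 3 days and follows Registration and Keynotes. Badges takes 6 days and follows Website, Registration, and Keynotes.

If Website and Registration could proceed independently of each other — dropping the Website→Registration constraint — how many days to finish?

Before: longest chain Website→Registration→Badges = 5+1+6 = 12, finish 12.
Without Website→Registration, Registration's earliest start moves from 5 to 4.
After: Keynotes→Registration→Badges = 4+1+6 = 11 → 11 days.

11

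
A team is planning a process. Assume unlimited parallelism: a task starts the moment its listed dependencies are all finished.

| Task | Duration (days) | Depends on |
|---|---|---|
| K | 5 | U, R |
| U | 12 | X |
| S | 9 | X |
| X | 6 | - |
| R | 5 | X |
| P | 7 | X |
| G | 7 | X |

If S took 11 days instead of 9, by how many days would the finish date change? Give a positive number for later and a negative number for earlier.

Baseline: X→U→K = 6+12+5 = 23 → 23 days.
S is off the critical path — its longest chain is 15 days, giving 8 of slack.
No other chain overtakes it, so the finish is 23 days.
Change in finish: 23 − 23 = +0 days.

0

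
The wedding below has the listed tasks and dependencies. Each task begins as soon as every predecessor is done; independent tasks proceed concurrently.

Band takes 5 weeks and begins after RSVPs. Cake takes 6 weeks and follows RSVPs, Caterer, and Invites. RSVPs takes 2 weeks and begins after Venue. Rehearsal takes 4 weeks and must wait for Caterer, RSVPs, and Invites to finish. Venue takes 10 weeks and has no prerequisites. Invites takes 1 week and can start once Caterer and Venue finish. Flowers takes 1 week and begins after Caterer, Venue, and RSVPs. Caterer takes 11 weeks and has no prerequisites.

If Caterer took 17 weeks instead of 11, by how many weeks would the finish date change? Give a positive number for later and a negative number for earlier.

The binding path is Caterer→Invites→Cake = 11+1+6 = 18; finish at 18 weeks.
Caterer is on the critical path; changing it to 17 makes that path 24 weeks.
The critical path is still Caterer→Invites→Cake; finish is now 24 weeks.
Change in finish: 24 − 18 = +6 weeks.

6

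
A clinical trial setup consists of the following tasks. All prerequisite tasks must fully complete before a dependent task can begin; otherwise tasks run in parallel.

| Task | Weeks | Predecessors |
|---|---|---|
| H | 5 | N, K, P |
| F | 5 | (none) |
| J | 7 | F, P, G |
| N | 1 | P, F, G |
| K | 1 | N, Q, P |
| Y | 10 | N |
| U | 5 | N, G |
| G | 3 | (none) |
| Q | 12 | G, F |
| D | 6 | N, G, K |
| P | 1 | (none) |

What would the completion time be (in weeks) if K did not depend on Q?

17

Original critical path: F→Q→K→D = 5+12+1+6 = 24 ⇒ 24 weeks.
Without Q→K, K's earliest start moves from 17 to 6.
After: F→Q = 5+12 = 17 → 17 weeks.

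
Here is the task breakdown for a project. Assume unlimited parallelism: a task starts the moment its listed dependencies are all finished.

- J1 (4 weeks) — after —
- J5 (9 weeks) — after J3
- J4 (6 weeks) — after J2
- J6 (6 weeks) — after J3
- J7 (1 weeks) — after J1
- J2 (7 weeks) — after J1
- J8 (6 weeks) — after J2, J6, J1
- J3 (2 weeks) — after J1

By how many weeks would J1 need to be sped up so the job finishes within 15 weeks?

3

Current finish: 18 weeks; target: 15.
J1 is on every critical path, so each week cut from J1 cuts the finish by one (this holds down to a finish of 15).
Need 18 − 15 = 3 weeks off J1 → J1 becomes 1 week, finish becomes 15.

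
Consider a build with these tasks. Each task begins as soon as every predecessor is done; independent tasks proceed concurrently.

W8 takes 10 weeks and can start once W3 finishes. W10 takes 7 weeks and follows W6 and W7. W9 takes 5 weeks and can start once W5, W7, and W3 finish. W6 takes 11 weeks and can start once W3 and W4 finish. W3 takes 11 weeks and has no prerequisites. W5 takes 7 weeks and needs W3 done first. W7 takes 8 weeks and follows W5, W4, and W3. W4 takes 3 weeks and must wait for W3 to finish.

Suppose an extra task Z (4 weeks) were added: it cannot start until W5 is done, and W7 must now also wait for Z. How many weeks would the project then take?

37

Originally the project takes 33 weeks.
With Z inserted, W7 now waits for max(W5, W4, W3, Z).
New critical path: W3→W5→Z→W7→W10 = 11+7+4+8+7 = 37 ⇒ 37 weeks.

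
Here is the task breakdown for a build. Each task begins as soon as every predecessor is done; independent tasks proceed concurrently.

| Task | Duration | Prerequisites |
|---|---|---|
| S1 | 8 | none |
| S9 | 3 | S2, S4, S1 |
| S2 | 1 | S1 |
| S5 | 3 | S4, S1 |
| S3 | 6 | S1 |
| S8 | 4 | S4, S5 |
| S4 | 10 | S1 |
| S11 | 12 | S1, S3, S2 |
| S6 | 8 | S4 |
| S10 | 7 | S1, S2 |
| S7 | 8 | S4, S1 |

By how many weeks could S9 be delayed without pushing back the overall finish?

The longest chain is S1→S3→S11 = 8+6+12 = 26; overall finish 26 weeks.
The longest chain containing S9 totals 21 weeks.
Slack of S9 = 23 − 18 = 5 weeks.

5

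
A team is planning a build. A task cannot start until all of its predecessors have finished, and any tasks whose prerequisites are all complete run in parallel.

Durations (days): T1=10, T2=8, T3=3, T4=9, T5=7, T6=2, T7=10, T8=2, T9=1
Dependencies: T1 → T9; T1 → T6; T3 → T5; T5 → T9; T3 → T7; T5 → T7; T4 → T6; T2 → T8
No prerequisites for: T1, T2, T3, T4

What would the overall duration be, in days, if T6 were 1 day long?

20

Actual critical path: T3→T5→T7 = 3+7+10 = 20 ⇒ 20 days.
T6 is off the critical path — its longest chain is 12 days, giving 8 of slack.
The critical path is still T3→T5→T7; finish is now 20 days.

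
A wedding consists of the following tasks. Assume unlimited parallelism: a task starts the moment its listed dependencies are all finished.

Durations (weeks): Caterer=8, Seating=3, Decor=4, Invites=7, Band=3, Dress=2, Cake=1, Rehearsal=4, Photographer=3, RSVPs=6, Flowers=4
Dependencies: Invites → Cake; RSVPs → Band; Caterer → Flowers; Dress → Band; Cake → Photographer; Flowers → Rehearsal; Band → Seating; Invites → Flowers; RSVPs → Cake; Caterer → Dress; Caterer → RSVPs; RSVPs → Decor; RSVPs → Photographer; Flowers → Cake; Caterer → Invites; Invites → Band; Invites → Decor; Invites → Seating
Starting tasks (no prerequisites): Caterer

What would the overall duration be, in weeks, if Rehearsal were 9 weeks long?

Actual critical path: Caterer→Invites→Flowers→Rehearsal = 8+7+4+4 = 23 ⇒ 23 weeks.
Rehearsal is on the critical path; changing it to 9 makes that path 28 weeks.
The critical path is still Caterer→Invites→Flowers→Rehearsal; finish is now 28 weeks.

28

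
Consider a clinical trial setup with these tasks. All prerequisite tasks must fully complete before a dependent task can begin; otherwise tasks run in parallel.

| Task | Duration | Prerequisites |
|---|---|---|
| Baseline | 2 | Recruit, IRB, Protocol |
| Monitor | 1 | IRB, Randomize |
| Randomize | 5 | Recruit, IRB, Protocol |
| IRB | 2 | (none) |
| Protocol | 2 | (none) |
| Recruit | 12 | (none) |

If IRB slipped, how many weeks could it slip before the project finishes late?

10

Critical path: Recruit→Randomize→Monitor = 12+5+1 = 18, so the finish is 18 weeks.
The longest chain containing IRB totals 8 weeks.
Float = 18 − 8 = 10.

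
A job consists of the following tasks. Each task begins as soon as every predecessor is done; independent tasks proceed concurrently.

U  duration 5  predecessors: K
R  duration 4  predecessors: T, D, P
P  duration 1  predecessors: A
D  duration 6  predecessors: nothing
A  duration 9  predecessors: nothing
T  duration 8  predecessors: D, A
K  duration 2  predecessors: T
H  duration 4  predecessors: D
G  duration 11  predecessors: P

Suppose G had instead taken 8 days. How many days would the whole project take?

24

Critical path before the change: A→T→K→U = 9+8+2+5 = 24 giving 24 days.
G is off the critical path — its longest chain is 21 days, giving 3 of slack.
No other chain overtakes it, so the finish is 24 days.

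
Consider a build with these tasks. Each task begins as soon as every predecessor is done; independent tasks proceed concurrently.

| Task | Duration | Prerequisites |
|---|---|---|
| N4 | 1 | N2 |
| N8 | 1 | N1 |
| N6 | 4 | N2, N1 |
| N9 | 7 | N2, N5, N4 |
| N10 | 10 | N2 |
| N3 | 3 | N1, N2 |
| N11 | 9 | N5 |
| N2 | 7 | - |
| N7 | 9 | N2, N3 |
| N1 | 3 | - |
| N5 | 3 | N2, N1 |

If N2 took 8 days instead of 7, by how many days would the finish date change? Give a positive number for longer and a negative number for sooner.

1

The binding path is N2→N3→N7 = 7+3+9 = 19; finish at 19 days.
N2 is on the critical path; changing it to 8 makes that path 20 days.
The critical path is still N2→N3→N7; finish is now 20 days.
Change in finish: 20 − 19 = +1 days.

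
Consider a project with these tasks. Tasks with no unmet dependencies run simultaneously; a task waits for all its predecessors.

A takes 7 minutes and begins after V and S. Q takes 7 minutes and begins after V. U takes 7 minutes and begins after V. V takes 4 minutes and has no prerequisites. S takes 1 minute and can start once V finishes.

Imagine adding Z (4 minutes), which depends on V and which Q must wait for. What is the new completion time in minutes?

15

Originally the job takes 12 minutes.
With Z inserted, Q now waits for max(V, Z).
New critical path: V→Z→Q = 4+4+7 = 15 ⇒ 15 minutes.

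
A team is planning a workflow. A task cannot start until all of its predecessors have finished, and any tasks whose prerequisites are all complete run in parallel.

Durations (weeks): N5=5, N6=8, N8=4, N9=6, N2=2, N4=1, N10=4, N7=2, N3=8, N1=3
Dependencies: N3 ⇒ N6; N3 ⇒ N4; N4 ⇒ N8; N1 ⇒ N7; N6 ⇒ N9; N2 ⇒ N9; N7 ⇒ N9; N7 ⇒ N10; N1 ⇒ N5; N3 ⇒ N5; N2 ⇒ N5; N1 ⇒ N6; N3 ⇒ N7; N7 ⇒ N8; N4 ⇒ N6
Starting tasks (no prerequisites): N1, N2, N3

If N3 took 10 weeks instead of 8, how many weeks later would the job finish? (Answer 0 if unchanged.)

2

As given, the longest chain is N3→N4→N6→N9 = 8+1+8+6 = 23, so the finish is 23 weeks.
N3 is on the critical path; changing it to 10 makes that path 25 weeks.
No other chain overtakes it, so the finish is 25 weeks.
Change in finish: 25 − 23 = +2 weeks.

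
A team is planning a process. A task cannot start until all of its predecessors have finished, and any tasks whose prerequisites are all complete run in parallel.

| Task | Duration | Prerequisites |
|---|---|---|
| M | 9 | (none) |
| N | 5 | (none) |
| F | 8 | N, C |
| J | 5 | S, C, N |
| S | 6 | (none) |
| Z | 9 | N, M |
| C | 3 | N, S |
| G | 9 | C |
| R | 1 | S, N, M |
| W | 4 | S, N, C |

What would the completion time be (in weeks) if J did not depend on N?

18

With the dependency in place, M→Z = 9+9 = 18 sets the finish at 18 weeks.
Dropping N→J doesn't change J's earliest start (9); another predecessor still binds.
New critical path: M→Z = 9+9 = 18 ⇒ 18 weeks.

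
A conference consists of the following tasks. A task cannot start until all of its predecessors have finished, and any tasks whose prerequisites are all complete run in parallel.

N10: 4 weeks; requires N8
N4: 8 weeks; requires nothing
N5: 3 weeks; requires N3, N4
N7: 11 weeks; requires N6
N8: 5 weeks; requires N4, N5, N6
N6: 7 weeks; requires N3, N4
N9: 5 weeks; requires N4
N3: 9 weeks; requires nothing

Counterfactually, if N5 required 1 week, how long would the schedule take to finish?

27

Critical path before the change: N3→N6→N7 = 9+7+11 = 27 giving 27 weeks.
N5 is off the critical path — its longest chain is 21 weeks, giving 6 of slack.
That remains the longest chain; total 27 weeks.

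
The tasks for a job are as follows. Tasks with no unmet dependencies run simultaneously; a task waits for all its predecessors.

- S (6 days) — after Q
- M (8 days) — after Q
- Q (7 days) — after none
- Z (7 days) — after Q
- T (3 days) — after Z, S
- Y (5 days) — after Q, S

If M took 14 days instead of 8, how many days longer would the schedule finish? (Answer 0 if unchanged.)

Critical path before the change: Q→S→Y = 7+6+5 = 18 giving 18 days.
The longest path through M is only 15 days, so M has float 3.
The binding chain switches to Q→M = 7+14 = 21; finish 21 days.
Change in finish: 21 − 18 = +3 days.

3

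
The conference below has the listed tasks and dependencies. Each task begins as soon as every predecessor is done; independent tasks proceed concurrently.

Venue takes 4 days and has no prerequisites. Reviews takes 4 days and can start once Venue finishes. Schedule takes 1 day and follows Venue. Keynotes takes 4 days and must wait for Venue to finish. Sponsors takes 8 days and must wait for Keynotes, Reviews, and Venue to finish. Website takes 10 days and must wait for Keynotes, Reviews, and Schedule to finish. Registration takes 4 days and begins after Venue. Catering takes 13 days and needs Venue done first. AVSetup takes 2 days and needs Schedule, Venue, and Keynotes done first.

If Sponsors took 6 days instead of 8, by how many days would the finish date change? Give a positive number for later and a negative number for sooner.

0

Critical path before the change: Venue→Reviews→Website = 4+4+10 = 18 giving 18 days.
Sponsors is off the critical path — its longest chain is 16 days, giving 2 of slack.
No other chain overtakes it, so the finish is 18 days.
Change in finish: 18 − 18 = +0 days.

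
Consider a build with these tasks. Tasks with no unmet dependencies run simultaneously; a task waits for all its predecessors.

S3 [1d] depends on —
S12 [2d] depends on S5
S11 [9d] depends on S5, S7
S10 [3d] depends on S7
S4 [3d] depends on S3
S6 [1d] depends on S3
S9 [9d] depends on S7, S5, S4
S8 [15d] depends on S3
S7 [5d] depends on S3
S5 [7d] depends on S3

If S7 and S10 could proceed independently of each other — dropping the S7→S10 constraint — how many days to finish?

17

Before: longest chain S3→S5→S9 = 1+7+9 = 17, finish 17.
Without S7→S10, S10's earliest start moves from 6 to 0.
New critical path: S3→S5→S9 = 1+7+9 = 17 ⇒ 17 days.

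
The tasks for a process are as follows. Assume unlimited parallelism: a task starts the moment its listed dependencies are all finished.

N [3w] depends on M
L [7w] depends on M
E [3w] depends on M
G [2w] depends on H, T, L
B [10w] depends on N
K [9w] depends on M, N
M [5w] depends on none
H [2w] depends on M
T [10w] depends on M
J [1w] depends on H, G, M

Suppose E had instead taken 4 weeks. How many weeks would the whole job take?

As given, the longest chain is M→T→G→J = 5+10+2+1 = 18, so the finish is 18 weeks.
The longest path through E is only 8 weeks, so E has float 10.
The critical path is still M→T→G→J; finish is now 18 weeks.

18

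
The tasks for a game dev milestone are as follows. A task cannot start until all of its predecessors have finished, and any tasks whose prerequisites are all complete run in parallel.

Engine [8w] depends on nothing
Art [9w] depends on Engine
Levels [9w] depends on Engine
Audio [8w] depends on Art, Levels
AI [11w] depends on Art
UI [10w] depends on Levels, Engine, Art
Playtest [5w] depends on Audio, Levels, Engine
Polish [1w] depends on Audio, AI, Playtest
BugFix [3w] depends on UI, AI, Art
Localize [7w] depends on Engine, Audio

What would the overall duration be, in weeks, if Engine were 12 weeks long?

Baseline: Engine→Art→Audio→Localize = 8+9+8+7 = 32 → 32 weeks.
Since Engine is critical, the +4 change carries straight to that chain (now 36 weeks).
That remains the longest chain; total 36 weeks.

36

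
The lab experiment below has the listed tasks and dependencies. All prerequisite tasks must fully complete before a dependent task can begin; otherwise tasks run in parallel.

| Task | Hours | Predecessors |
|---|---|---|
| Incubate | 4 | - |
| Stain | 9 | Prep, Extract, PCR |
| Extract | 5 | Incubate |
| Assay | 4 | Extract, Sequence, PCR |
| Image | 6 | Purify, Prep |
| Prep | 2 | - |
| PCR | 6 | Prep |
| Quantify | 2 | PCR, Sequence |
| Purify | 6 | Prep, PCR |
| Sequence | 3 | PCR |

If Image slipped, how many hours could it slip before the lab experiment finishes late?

0

Critical path: Prep→PCR→Purify→Image = 2+6+6+6 = 20, so the finish is 20 hours.
Longest path through Image: 20 hours (earliest finish 20, latest finish 20).
So Image can slip 20 − 20 = 0 hours.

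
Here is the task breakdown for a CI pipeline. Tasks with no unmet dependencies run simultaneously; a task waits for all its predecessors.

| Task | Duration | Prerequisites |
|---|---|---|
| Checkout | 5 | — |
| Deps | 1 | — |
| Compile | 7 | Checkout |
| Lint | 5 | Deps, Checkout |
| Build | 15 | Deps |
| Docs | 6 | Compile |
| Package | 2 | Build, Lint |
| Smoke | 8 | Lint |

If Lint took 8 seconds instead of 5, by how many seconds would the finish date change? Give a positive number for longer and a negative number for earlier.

Baseline: Checkout→Lint→Smoke = 5+5+8 = 18 → 18 seconds.
Lint lies on that path, so at 8 seconds the path becomes 21 seconds.
That remains the longest chain; total 21 seconds.
Change in finish: 21 − 18 = +3 seconds.

3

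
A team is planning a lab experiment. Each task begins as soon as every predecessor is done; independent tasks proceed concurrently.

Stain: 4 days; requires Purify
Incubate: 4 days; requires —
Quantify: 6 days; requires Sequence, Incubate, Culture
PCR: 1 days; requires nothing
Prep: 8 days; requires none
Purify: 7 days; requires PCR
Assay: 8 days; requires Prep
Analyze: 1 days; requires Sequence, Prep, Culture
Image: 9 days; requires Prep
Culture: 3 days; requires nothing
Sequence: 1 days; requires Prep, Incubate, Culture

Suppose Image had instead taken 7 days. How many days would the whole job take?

16

The binding path is Prep→Image = 8+9 = 17; finish at 17 days.
Since Image is critical, the -2 change carries straight to that chain (now 15 days).
Now Prep→Assay = 8+8 = 16 is longest, so the finish becomes 16 days.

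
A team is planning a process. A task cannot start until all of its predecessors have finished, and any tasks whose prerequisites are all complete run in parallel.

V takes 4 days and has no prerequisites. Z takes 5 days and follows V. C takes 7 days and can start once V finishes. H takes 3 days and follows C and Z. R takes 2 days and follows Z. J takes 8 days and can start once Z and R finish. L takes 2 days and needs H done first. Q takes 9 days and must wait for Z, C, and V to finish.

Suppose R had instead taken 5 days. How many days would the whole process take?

As given, the longest chain is V→C→Q = 4+7+9 = 20, so the finish is 20 days.
R is off the critical path — its longest chain is 19 days, giving 1 of slack.
Now V→Z→R→J = 4+5+5+8 = 22 is longest, so the finish becomes 22 days.

22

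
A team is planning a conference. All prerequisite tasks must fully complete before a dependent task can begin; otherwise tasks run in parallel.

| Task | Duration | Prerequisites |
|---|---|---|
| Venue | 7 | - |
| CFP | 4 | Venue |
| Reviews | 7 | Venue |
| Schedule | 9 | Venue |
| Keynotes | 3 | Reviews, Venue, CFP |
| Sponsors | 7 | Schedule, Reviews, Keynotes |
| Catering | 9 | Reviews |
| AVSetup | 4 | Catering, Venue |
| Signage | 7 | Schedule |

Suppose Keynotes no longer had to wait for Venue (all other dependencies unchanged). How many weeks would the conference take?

27

With the dependency in place, Venue→Reviews→Catering→AVSetup = 7+7+9+4 = 27 sets the finish at 27 weeks.
Dropping Venue→Keynotes doesn't change Keynotes's earliest start (14); another predecessor still binds.
New critical path: Venue→Reviews→Catering→AVSetup = 7+7+9+4 = 27 ⇒ 27 weeks.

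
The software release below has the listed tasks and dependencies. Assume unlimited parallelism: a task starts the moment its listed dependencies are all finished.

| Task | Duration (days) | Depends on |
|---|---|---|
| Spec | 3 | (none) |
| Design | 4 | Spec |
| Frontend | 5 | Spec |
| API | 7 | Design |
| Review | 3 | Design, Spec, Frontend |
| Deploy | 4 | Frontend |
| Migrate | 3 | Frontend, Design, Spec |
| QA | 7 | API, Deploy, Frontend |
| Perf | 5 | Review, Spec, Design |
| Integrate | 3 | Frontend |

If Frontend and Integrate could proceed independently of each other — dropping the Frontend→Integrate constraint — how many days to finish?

21

With the dependency in place, Spec→Design→API→QA = 3+4+7+7 = 21 sets the finish at 21 days.
Without Frontend→Integrate, Integrate's earliest start moves from 8 to 0.
After: Spec→Design→API→QA = 3+4+7+7 = 21 → 21 days.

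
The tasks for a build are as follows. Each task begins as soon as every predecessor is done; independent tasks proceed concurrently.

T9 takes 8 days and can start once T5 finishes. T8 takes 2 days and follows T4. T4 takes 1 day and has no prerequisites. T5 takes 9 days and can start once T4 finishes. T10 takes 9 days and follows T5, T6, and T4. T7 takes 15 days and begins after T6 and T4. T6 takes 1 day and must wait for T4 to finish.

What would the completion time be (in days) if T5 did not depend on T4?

18

Before: longest chain T4→T5→T10 = 1+9+9 = 19, finish 19.
Without T4→T5, T5's earliest start moves from 1 to 0.
After: T5→T10 = 9+9 = 18 → 18 days.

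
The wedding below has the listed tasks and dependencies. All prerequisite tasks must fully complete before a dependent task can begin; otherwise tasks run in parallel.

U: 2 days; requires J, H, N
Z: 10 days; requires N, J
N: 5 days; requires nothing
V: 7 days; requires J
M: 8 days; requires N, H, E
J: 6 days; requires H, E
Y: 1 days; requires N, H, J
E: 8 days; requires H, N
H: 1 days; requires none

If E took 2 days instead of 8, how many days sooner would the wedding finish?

6

Baseline: N→E→J→Z = 5+8+6+10 = 29 → 29 days.
Since E is critical, the -6 change carries straight to that chain (now 23 days).
That remains the longest chain; total 23 days.
Change in finish: 23 − 29 = -6 days.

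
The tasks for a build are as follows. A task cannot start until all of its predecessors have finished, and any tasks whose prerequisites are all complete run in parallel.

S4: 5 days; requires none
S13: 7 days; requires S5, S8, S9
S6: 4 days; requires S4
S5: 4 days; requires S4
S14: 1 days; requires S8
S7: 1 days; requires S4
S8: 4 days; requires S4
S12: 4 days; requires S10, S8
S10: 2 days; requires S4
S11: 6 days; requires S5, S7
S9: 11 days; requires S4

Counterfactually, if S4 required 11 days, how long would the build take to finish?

Baseline: S4→S9→S13 = 5+11+7 = 23 → 23 days.
S4 is on the critical path; changing it to 11 makes that path 29 days.
No other chain overtakes it, so the finish is 29 days.

29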